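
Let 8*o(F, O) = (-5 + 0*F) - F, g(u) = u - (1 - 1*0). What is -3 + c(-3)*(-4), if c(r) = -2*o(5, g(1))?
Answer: -13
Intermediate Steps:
g(u) = -1 + u (g(u) = u - (1 + 0) = u - 1*1 = u - 1 = -1 + u)
o(F, O) = -5/8 - F/8 (o(F, O) = ((-5 + 0*F) - F)/8 = ((-5 + 0) - F)/8 = (-5 - F)/8 = -5/8 - F/8)
c(r) = 5/2 (c(r) = -2*(-5/8 - 1/8*5) = -2*(-5/8 - 5/8) = -2*(-5/4) = 5/2)
-3 + c(-3)*(-4) = -3 + (5/2)*(-4) = -3 - 10 = -13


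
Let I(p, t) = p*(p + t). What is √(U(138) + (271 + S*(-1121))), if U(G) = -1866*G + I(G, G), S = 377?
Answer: I*√641766 ≈ 801.1*I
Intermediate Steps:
U(G) = -1866*G + 2*G² (U(G) = -1866*G + G*(G + G) = -1866*G + G*(2*G) = -1866*G + 2*G²)
√(U(138) + (271 + S*(-1121))) = √(2*138*(-933 + 138) + (271 + 377*(-1121))) = √(2*138*(-795) + (271 - 422617)) = √(-219420 - 422346) = √(-641766) = I*√641766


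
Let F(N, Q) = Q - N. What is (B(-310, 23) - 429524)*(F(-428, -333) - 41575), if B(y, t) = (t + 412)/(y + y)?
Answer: 552317223310/31 ≈ 1.7817e+10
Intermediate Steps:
B(y, t) = (412 + t)/(2*y) (B(y, t) = (412 + t)/((2*y)) = (412 + t)*(1/(2*y)) = (412 + t)/(2*y))
(B(-310, 23) - 429524)*(F(-428, -333) - 41575) = ((½)*(412 + 23)/(-310) - 429524)*((-333 - 1*(-428)) - 41575) = ((½)*(-1/310)*435 - 429524)*((-333 + 428) - 41575) = (-87/124 - 429524)*(95 - 41575) = -53261063/124*(-41480) = 552317223310/31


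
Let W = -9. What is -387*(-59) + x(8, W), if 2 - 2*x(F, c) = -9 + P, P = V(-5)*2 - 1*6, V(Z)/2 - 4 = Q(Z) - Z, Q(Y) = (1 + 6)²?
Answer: 45451/2 ≈ 22726.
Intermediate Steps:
Q(Y) = 49 (Q(Y) = 7² = 49)
V(Z) = 106 - 2*Z (V(Z) = 8 + 2*(49 - Z) = 8 + (98 - 2*Z) = 106 - 2*Z)
P = 226 (P = (106 - 2*(-5))*2 - 1*6 = (106 + 10)*2 - 6 = 116*2 - 6 = 232 - 6 = 226)
x(F, c) = -215/2 (x(F, c) = 1 - (-9 + 226)/2 = 1 - ½*217 = 1 - 217/2 = -215/2)
-387*(-59) + x(8, W) = -387*(-59) - 215/2 = 22833 - 215/2 = 45451/2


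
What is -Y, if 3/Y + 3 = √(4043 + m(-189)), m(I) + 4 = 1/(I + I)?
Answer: -3402/1523339 - 9*√64123122/1523339 ≈ -0.049543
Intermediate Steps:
m(I) = -4 + 1/(2*I) (m(I) = -4 + 1/(I + I) = -4 + 1/(2*I))
Y = 3/(-3 + √64123122/126) (Y = 3/(-3 + √(4043 + (-4 + (½)/(-189)))) = 3/(-3 + √(4043 + (-4 + (½)*(-1/189)))) = 3/(-3 + √(4043 + (-4 - 1/378))) = 3/(-3 + √(4043 - 1513/378)) = 3/(-3 + √(1526741/378)) = 3/(-3 + √64123122/126) ≈ 0.049543)
-Y = -(3402/1523339 + 9*√64123122/1523339) = -3402/1523339 - 9*√64123122/1523339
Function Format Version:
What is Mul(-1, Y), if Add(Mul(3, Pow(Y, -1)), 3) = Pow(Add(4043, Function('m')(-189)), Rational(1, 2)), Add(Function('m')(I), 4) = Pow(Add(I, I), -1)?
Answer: Add(Rational(-3402, 1523339), Mul(Rational(-9, 1523339), Pow(64123122, Rational(1, 2)))) ≈ -0.049543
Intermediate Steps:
Function('m')(I) = Add(-4, Mul(Rational(1, 2), Pow(I, -1))) (Function('m')(I) = Add(-4, Pow(Add(I, I), -1)) = Add(-4, Pow(Mul(2, I), -1)) = Add(-4, Mul(Rational(1, 2), Pow(I, -1))))
Y = Mul(3, Pow(Add(-3, Mul(Rational(1, 126), Pow(64123122, Rational(1, 2)))), -1)) (Y = Mul(3, Pow(Add(-3, Pow(Add(4043, Add(-4, Mul(Rational(1, 2), Pow(-189, -1)))), Rational(1, 2))), -1)) = Mul(3, Pow(Add(-3, Pow(Add(4043, Add(-4, Mul(Rational(1, 2), Rational(-1, 189)))), Rational(1, 2))), -1)) = Mul(3, Pow(Add(-3, Pow(Add(4043, Add(-4, Rational(-1, 378))), Rational(1, 2))), -1)) = Mul(3, Pow(Add(-3, Pow(Add(4043, Rational(-1513, 378)), Rational(1, 2))), -1)) = Mul(3, Pow(Add(-3, Pow(Rational(1526741, 378), Rational(1, 2))), -1)) = Mul(3, Pow(Add(-3, Mul(Rational(1, 126), Pow(64123122, Rational(1, 2)))), -1)) ≈ 0.049543)
Mul(-1, Y) = Mul(-1, Add(Rational(3402, 1523339), Mul(Rational(9, 1523339), Pow(64123122, Rational(1, 2))))) = Add(Rational(-3402, 1523339), Mul(Rational(-9, 1523339), Pow(64123122, Rational(1, 2))))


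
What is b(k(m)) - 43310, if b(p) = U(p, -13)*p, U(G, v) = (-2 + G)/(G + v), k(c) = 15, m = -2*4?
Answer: -86425/2 ≈ -43213.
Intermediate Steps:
m = -8
U(G, v) = (-2 + G)/(G + v)
b(p) = p*(-2 + p)/(-13 + p) (b(p) = ((-2 + p)/(p - 13))*p = ((-2 + p)/(-13 + p))*p = p*(-2 + p)/(-13 + p))
b(k(m)) - 43310 = 15*(-2 + 15)/(-13 + 15) - 43310 = 15*13/2 - 43310 = 15*(½)*13 - 43310 = 195/2 - 43310 = -86425/2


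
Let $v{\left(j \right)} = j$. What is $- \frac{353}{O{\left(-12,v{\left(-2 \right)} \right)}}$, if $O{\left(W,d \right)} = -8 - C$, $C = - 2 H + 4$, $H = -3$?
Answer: $\frac{353}{18} \approx 19.611$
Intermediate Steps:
$C = 10$ ($C = \left(-2\right) \left(-3\right) + 4 = 6 + 4 = 10$)
$O{\left(W,d \right)} = -18$ ($O{\left(W,d \right)} = -8 - 10 = -18$)
$- \frac{353}{O{\left(-12,v{\left(-2 \right)} \right)}} = - \frac{353}{-18} = \left(-353\right) \left(- \frac{1}{18}\right) = \frac{353}{18}$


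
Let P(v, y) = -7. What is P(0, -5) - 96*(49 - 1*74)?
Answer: 2393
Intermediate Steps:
P(0, -5) - 96*(49 - 1*74) = -7 - 96*(49 - 1*74) = -7 - 96*(49 - 74) = -7 - 96*(-25) = -7 + 2400 = 2393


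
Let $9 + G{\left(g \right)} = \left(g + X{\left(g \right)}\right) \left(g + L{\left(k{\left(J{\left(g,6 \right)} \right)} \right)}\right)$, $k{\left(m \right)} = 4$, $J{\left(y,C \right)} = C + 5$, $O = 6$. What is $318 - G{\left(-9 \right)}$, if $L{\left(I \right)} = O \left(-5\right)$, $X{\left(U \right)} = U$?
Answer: $-375$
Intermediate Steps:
$J{\left(y,C \right)} = 5 + C$
$L{\left(I \right)} = -30$ ($L{\left(I \right)} = 6 \left(-5\right) = -30$)
$G{\left(g \right)} = -9 + 2 g \left(-30 + g\right)$ ($G{\left(g \right)} = -9 + \left(g + g\right) \left(g - 30\right) = -9 + 2 g \left(-30 + g\right)$)
$318 - G{\left(-9 \right)} = 318 - \left(-9 - -540 + 2 \left(-9\right)^{2}\right) = 318 - \left(-9 + 540 + 2 \cdot 81\right) = 318 - \left(-9 + 540 + 162\right) = 318 - 693 = -375$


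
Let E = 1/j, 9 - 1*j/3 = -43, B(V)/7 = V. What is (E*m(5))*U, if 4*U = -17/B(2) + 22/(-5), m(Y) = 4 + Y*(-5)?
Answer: 393/2080 ≈ 0.18894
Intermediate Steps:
B(V) = 7*V
m(Y) = 4 - 5*Y
j = 156 (j = 27 - 3*(-43) = 27 + 129 = 156)
E = 1/156 ≈ 0.0064103
U = -393/280 (U = (-17/(7*2) + 22/(-5))/4 = (-17/14 + 22*(-1/5))/4 = (-17*1/14 - 22/5)/4 = (-17/14 - 22/5)/4 = (1/4)*(-393/70) = -393/280 ≈ -1.4036)
(E*m(5))*U = ((4 - 5*5)/156)*(-393/280) = ((4 - 25)/156)*(-393/280) = ((1/156)*(-21))*(-393/280) = -7/52*(-393/280) = 393/2080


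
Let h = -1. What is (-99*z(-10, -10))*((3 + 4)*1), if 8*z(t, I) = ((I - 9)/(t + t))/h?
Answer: 13167/160 ≈ 82.294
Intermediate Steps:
z(t, I) = -(-9 + I)/(16*t) (z(t, I) = (((I - 9)/(t + t))/(-1))/8 = (((-9 + I)/((2*t)))*(-1))/8 = (((-9 + I)*(1/(2*t)))*(-1))/8 = (((-9 + I)/(2*t))*(-1))/8 = (-(-9 + I)/(2*t))/8 = -(-9 + I)/(16*t))
(-99*z(-10, -10))*((3 + 4)*1) = (-99*(9 - 1*(-10))/(16*(-10)))*((3 + 4)*1) = (-99*(-1)*(9 + 10)/(16*10))*(7*1) = -99*(-1)*19/(16*10)*7 = -99*(-19/160)*7 = (1881/160)*7 = 13167/160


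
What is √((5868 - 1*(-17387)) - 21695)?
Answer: 2*√390 ≈ 39.497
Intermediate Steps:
√((5868 - 1*(-17387)) - 21695) = √((5868 + 17387) - 21695) = √(23255 - 21695) = √1560 = 2*√390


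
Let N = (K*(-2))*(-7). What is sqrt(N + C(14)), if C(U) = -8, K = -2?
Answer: 6*I ≈ 6.0*I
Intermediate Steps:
N = -28 (N = -2*(-2)*(-7) = 4*(-7) = -28)
sqrt(N + C(14)) = sqrt(-28 - 8) = sqrt(-36) = 6*I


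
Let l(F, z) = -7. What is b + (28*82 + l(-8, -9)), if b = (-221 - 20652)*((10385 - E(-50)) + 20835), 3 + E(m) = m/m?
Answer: -651694517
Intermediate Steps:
E(m) = -2 (E(m) = -3 + m/m = -3 + 1 = -2)
b = -651696806 (b = (-221 - 20652)*((10385 - 1*(-2)) + 20835) = -20873*((10385 + 2) + 20835) = -20873*(10387 + 20835) = -20873*31222 = -651696806)
b + (28*82 + l(-8, -9)) = -651696806 + (28*82 - 7) = -651696806 + (2296 - 7) = -651696806 + 2289 = -651694517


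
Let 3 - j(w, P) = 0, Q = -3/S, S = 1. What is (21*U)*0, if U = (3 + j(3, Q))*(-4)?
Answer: 0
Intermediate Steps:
Q = -3 (Q = -3/1 = -3*1 = -3)
j(w, P) = 3 (j(w, P) = 3 - 1*0 = 3 + 0 = 3)
U = -24 (U = (3 + 3)*(-4) = 6*(-4) = -24)
(21*U)*0 = (21*(-24))*0 = -504*0 = 0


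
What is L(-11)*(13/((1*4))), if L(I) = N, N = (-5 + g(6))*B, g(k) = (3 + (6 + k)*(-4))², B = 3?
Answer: 19695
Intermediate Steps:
g(k) = (-21 - 4*k)² (g(k) = (3 + (-24 - 4*k))² = (-21 - 4*k)²)
N = 6060 (N = (-5 + (21 + 4*6)²)*3 = (-5 + (21 + 24)²)*3 = (-5 + 45²)*3 = (-5 + 2025)*3 = 2020*3 = 6060)
L(I) = 6060
L(-11)*(13/((1*4))) = 6060*(13/((1*4))) = 6060*(13/4) = 19695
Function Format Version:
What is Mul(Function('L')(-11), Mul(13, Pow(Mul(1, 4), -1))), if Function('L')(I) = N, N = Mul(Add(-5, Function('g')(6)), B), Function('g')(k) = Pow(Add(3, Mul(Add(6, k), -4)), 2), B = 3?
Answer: 19695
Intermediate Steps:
Function('g')(k) = Pow(Add(-21, Mul(-4, k)), 2) (Function('g')(k) = Pow(Add(3, Add(-24, Mul(-4, k))), 2) = Pow(Add(-21, Mul(-4, k)), 2))
N = 6060 (N = Mul(Add(-5, Pow(Add(21, Mul(4, 6)), 2)), 3) = Mul(Add(-5, Pow(Add(21, 24), 2)), 3) = Mul(Add(-5, Pow(45, 2)), 3) = Mul(Add(-5, 2025), 3) = Mul(2020, 3) = 6060)
Function('L')(I) = 6060
Mul(Function('L')(-11), Mul(13, Pow(Mul(1, 4), -1))) = Mul(6060, Mul(13, Pow(Mul(1, 4), -1))) = Mul(6060, Mul(13, Pow(4, -1))) = Mul(6060, Mul(13, Rational(1, 4))) = Mul(6060, Rational(13, 4)) = 19695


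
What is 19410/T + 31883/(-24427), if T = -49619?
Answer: -2056130647/1212043313 ≈ -1.6964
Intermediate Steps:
19410/T + 31883/(-24427) = 19410/(-49619) + 31883/(-24427) = 19410*(-1/49619) + 31883*(-1/24427) = -19410/49619 - 31883/24427 = -2056130647/1212043313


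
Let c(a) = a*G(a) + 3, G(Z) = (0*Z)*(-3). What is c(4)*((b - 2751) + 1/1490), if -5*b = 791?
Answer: -13004121/1490 ≈ -8727.6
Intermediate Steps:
b = -791/5 (b = -1/5*791 = -791/5 ≈ -158.20)
G(Z) = 0 (G(Z) = 0*(-3) = 0)
c(a) = 3 (c(a) = a*0 + 3 = 0 + 3 = 3)
c(4)*((b - 2751) + 1/1490) = 3*((-791/5 - 2751) + 1/1490) = 3*(-14546/5 + 1/1490) = 3*(-4334707/1490) = -13004121/1490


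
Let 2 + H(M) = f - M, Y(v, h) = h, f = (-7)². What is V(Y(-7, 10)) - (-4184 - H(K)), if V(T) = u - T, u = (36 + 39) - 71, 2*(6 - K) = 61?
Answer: 8499/2 ≈ 4249.5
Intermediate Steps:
K = -49/2 (K = 6 - ½*61 = 6 - 61/2 = -49/2 ≈ -24.500)
f = 49
u = 4 (u = 75 - 71 = 4)
H(M) = 47 - M (H(M) = -2 + (49 - M) = 47 - M)
V(T) = 4 - T
V(Y(-7, 10)) - (-4184 - H(K)) = (4 - 1*10) - (-4184 - (47 - 1*(-49/2))) = (4 - 10) - (-4184 - (47 + 49/2)) = -6 - (-4184 - 1*143/2) = -6 - (-4184 - 143/2) = -6 - 1*(-8511/2) = -6 + 8511/2 = 8499/2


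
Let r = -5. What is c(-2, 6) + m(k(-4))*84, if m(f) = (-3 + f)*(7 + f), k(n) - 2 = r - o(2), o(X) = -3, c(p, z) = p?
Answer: -1766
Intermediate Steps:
k(n) = 0 (k(n) = 2 + (-5 - 1*(-3)) = 2 + (-5 + 3) = 2 - 2 = 0)
c(-2, 6) + m(k(-4))*84 = -2 + (-21 + 0² + 4*0)*84 = -2 + (-21 + 0 + 0)*84 = -2 - 21*84 = -2 - 1764 = -1766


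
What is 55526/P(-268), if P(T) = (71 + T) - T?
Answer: 55526/71 ≈ 782.06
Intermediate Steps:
P(T) = 71
55526/P(-268) = 55526/71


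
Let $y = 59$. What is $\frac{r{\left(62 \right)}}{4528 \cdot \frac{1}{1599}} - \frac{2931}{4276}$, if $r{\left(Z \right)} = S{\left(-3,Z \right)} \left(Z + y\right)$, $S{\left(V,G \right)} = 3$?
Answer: $\frac{617169261}{4840432} \approx 127.5$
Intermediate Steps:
$r{\left(Z \right)} = 177 + 3 Z$ ($r{\left(Z \right)} = 3 \left(Z + 59\right) = 3 \left(59 + Z\right) = 177 + 3 Z$)
$\frac{r{\left(62 \right)}}{4528 \cdot \frac{1}{1599}} - \frac{2931}{4276} = \frac{177 + 3 \cdot 62}{4528 \cdot \frac{1}{1599}} - \frac{2931}{4276} = \frac{177 + 186}{4528 \cdot \frac{1}{1599}} - \frac{2931}{4276} = \frac{363}{\frac{4528}{1599}} - \frac{2931}{4276} = 363 \cdot \frac{1599}{4528} - \frac{2931}{4276} = \frac{580437}{4528} - \frac{2931}{4276} = \frac{617169261}{4840432}$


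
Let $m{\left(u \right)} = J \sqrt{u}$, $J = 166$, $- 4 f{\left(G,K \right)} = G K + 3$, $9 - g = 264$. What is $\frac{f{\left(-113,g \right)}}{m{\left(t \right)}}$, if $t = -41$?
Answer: $\frac{14409 i \sqrt{41}}{13612} \approx 6.778 i$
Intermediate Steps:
$g = -255$ ($g = 9 - 264 = -255$)
$f{\left(G,K \right)} = - \frac{3}{4} - \frac{G K}{4}$ ($f{\left(G,K \right)} = - \frac{G K + 3}{4} = - \frac{3 + G K}{4} = - \frac{3}{4} - \frac{G K}{4}$)
$m{\left(u \right)} = 166 \sqrt{u}$
$\frac{f{\left(-113,g \right)}}{m{\left(t \right)}} = \frac{- \frac{3}{4} - \left(- \frac{113}{4}\right) \left(-255\right)}{166 \sqrt{-41}} = \frac{- \frac{3}{4} - \frac{28815}{4}}{166 i \sqrt{41}} = - \frac{14409}{2 \cdot 166 i \sqrt{41}} = - \frac{14409 \left(- \frac{i \sqrt{41}}{6806}\right)}{2} = \frac{14409 i \sqrt{41}}{13612}$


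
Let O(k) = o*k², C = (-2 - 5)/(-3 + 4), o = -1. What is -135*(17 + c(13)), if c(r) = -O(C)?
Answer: -8910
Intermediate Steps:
C = -7 (C = -7/1 = -7*1 = -7)
O(k) = -k²
c(r) = 49 (c(r) = -(-1)*(-7)² = -(-1)*49 = -1*(-49) = 49)
-135*(17 + c(13)) = -135*(17 + 49) = -135*66 = -8910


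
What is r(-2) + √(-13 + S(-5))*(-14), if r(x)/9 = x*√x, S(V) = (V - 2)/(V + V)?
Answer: I*(-90*√2 - 7*√1230)/5 ≈ -74.556*I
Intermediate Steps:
S(V) = (-2 + V)/(2*V) (S(V) = (-2 + V)/((2*V)) = (-2 + V)*(1/(2*V)) = (-2 + V)/(2*V))
r(x) = 9*x^(3/2) (r(x) = 9*(x*√x) = 9*x^(3/2))
r(-2) + √(-13 + S(-5))*(-14) = 9*(-2)^(3/2) + √(-13 + (½)*(-2 - 5)/(-5))*(-14) = 9*(-2*I*√2) + √(-13 + (½)*(-⅕)*(-7))*(-14) = -18*I*√2 + √(-13 + 7/10)*(-14) = -18*I*√2 + √(-123/10)*(-14) = -18*I*√2 + (I*√1230/10)*(-14) = -18*I*√2 - 7*I*√1230/5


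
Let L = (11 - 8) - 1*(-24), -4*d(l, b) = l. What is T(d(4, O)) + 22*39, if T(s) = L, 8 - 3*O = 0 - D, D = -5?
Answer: 885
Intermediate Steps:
O = 1 (O = 8/3 - (0 - 1*(-5))/3 = 8/3 - (0 + 5)/3 = 8/3 - ⅓*5 = 8/3 - 5/3 = 1)
d(l, b) = -l/4
L = 27 (L = 3 + 24 = 27)
T(s) = 27
T(d(4, O)) + 22*39 = 27 + 22*39 = 27 + 858 = 885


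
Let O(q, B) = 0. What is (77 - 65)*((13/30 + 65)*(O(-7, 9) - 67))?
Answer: -263042/5 ≈ -52608.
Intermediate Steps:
(77 - 65)*((13/30 + 65)*(O(-7, 9) - 67)) = (77 - 65)*((13/30 + 65)*(0 - 67)) = 12*((13*(1/30) + 65)*(-67)) = 12*((13/30 + 65)*(-67)) = 12*((1963/30)*(-67)) = 12*(-131521/30) = -263042/5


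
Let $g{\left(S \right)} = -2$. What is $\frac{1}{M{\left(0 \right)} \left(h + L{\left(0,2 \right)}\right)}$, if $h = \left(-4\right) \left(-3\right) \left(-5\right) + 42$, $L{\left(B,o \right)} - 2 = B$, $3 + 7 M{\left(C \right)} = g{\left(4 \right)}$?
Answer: $\frac{7}{80} \approx 0.0875$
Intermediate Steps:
$M{\left(C \right)} = - \frac{5}{7}$ ($M{\left(C \right)} = - \frac{3}{7} + \frac{1}{7} \left(-2\right) = - \frac{3}{7} - \frac{2}{7} = - \frac{5}{7}$)
$L{\left(B,o \right)} = 2 + B$
$h = -18$ ($h = 12 \left(-5\right) + 42 = -60 + 42 = -18$)
$\frac{1}{M{\left(0 \right)} \left(h + L{\left(0,2 \right)}\right)} = \frac{1}{\left(- \frac{5}{7}\right) \left(-18 + \left(2 + 0\right)\right)} = \frac{1}{\left(- \frac{5}{7}\right) \left(-18 + 2\right)} = \frac{1}{\left(- \frac{5}{7}\right) \left(-16\right)} = \frac{1}{\frac{80}{7}} = \frac{7}{80}$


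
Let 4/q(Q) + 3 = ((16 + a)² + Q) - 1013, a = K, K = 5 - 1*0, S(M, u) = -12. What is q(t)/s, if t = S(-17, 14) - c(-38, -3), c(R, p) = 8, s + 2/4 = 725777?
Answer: -8/863674035 ≈ -9.2627e-9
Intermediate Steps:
s = 1451553/2 (s = -½ + 725777 = 1451553/2 ≈ 7.2578e+5)
K = 5 (K = 5 + 0 = 5)
a = 5
t = -20 (t = -12 - 1*8 = -12 - 8 = -20)
q(Q) = 4/(-575 + Q) (q(Q) = 4/(-3 + (((16 + 5)² + Q) - 1013)) = 4/(-3 + ((21² + Q) - 1013)) = 4/(-3 + ((441 + Q) - 1013)) = 4/(-3 + (-572 + Q)) = 4/(-575 + Q))
q(t)/s = (4/(-575 - 20))/(1451553/2) = (4/(-595))*(2/1451553) = (4*(-1/595))*(2/1451553) = -4/595*2/1451553 = -8/863674035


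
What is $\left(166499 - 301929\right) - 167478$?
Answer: $-302908$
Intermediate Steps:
$\left(166499 - 301929\right) - 167478 = -135430 - 167478 = -302908$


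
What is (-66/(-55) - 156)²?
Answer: 599076/25 ≈ 23963.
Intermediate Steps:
(-66/(-55) - 156)² = (-66*(-1/55) - 156)² = (6/5 - 156)² = (-774/5)² = 599076/25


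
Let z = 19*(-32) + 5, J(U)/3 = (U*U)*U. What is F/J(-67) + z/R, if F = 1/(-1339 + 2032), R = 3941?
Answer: -53863946996/352036173951 ≈ -0.15301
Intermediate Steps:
J(U) = 3*U³ (J(U) = 3*((U*U)*U) = 3*(U²*U) = 3*U³)
z = -603 (z = -608 + 5 = -603)
F = 1/693 ≈ 0.0014430
F/J(-67) + z/R = 1/(693*((3*(-67)³))) - 603/3941 = 1/(693*((3*(-300763)))) - 603*1/3941 = (1/693)/(-902289) - 603/3941 = (1/693)*(-1/902289) - 603/3941 = -1/625286277 - 603/3941 = -53863946996/352036173951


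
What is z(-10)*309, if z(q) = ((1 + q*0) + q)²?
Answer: 25029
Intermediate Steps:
z(q) = (1 + q)² (z(q) = ((1 + 0) + q)² = (1 + q)²)
z(-10)*309 = (1 - 10)²*309 = (-9)²*309 = 81*309 = 25029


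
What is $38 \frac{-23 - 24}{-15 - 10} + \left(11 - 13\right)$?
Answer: $\frac{1736}{25} \approx 69.44$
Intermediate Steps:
$38 \frac{-23 - 24}{-15 - 10} + \left(11 - 13\right) = 38 \left(- \frac{47}{-25}\right) - 2 = 38 \left(\left(-47\right) \left(- \frac{1}{25}\right)\right) - 2 = 38 \cdot \frac{47}{25} - 2 = \frac{1786}{25} - 2 = \frac{1736}{25}$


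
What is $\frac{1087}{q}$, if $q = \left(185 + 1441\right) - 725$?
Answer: $\frac{1087}{901} \approx 1.2064$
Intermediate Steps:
$q = 901$ ($q = 1626 - 725 = 901$)
$\frac{1087}{q} = \frac{1087}{901}$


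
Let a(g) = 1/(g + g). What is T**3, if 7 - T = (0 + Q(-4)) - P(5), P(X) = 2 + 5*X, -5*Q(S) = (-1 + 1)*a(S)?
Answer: 39304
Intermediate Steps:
a(g) = 1/(2*g)
Q(S) = 0 (Q(S) = -(-1 + 1)*1/(2*S)/5 = -0*1/(2*S) = -1/5*0 = 0)
T = 34 (T = 7 - ((0 + 0) - (2 + 5*5)) = 7 - (0 - (2 + 25)) = 7 - (0 - 1*27) = 7 - (0 - 27) = 7 - 1*(-27) = 7 + 27 = 34)
T**3 = 34**3 = 39304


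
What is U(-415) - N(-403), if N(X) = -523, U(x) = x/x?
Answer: 524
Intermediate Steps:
U(x) = 1
U(-415) - N(-403) = 1 - 1*(-523) = 1 + 523 = 524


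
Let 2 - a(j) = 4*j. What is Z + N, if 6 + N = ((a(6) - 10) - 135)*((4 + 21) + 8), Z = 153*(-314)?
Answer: -53559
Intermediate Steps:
a(j) = 2 - 4*j
Z = -48042
N = -5517 (N = -6 + (((2 - 4*6) - 10) - 135)*((4 + 21) + 8) = -6 + (((2 - 24) - 10) - 135)*(25 + 8) = -6 + ((-22 - 10) - 135)*33 = -6 + (-32 - 135)*33 = -6 - 167*33 = -6 - 5511 = -5517)
Z + N = -48042 - 5517 = -53559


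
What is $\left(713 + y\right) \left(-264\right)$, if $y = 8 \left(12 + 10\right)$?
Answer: $-234696$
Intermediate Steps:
$y = 176$ ($y = 8 \cdot 22 = 176$)
$\left(713 + y\right) \left(-264\right) = \left(713 + 176\right) \left(-264\right) = 889 \left(-264\right) = -234696$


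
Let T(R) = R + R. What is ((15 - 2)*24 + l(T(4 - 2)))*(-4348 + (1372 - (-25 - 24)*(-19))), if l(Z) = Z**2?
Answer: -1281496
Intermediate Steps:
T(R) = 2*R
((15 - 2)*24 + l(T(4 - 2)))*(-4348 + (1372 - (-25 - 24)*(-19))) = ((15 - 2)*24 + (2*(4 - 2))**2)*(-4348 + (1372 - (-25 - 24)*(-19))) = (13*24 + (2*2)**2)*(-4348 + (1372 - (-49)*(-19))) = (312 + 4**2)*(-4348 + (1372 - 1*931)) = (312 + 16)*(-4348 + (1372 - 931)) = 328*(-4348 + 441) = 328*(-3907) = -1281496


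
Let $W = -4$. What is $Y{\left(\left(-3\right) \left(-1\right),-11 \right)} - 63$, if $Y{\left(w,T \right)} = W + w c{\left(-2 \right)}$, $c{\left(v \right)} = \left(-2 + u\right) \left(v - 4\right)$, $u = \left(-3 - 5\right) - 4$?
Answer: $185$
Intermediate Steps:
$u = -12$ ($u = -8 - 4 = -12$)
$c{\left(v \right)} = 56 - 14 v$ ($c{\left(v \right)} = \left(-2 - 12\right) \left(v - 4\right) = - 14 \left(-4 + v\right) = 56 - 14 v$)
$Y{\left(w,T \right)} = -4 + 84 w$ ($Y{\left(w,T \right)} = -4 + w \left(56 - -28\right) = -4 + w \left(56 + 28\right) = -4 + w 84 = -4 + 84 w$)
$Y{\left(\left(-3\right) \left(-1\right),-11 \right)} - 63 = \left(-4 + 84 \left(\left(-3\right) \left(-1\right)\right)\right) - 63 = \left(-4 + 84 \cdot 3\right) - 63 = \left(-4 + 252\right) - 63 = 248 - 63 = 185$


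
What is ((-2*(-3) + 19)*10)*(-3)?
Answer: -750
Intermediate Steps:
((-2*(-3) + 19)*10)*(-3) = ((6 + 19)*10)*(-3) = (25*10)*(-3) = 250*(-3) = -750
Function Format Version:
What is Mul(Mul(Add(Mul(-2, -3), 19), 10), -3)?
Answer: -750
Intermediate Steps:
Mul(Mul(Add(Mul(-2, -3), 19), 10), -3) = Mul(Mul(Add(6, 19), 10), -3) = Mul(Mul(25, 10), -3) = Mul(250, -3) = -750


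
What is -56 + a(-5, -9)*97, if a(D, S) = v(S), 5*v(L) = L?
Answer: -1153/5 ≈ -230.60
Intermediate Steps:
v(L) = L/5
a(D, S) = S/5
-56 + a(-5, -9)*97 = -56 + ((⅕)*(-9))*97 = -56 - 9/5*97 = -56 - 873/5 = -1153/5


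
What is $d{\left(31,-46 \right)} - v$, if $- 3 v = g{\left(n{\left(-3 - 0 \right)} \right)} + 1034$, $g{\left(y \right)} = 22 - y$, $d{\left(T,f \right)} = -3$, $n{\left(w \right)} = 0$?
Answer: $349$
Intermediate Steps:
$v = -352$ ($v = - \frac{\left(22 - 0\right) + 1034}{3} = - \frac{\left(22 + 0\right) + 1034}{3} = - \frac{22 + 1034}{3} = \left(- \frac{1}{3}\right) 1056 = -352$)
$d{\left(31,-46 \right)} - v = -3 - -352 = -3 + 352 = 349$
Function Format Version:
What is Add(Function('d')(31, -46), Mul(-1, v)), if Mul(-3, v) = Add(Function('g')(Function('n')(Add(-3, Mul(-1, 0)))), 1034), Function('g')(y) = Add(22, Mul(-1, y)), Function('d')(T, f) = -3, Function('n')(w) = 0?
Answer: 349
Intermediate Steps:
v = -352 (v = Mul(Rational(-1, 3), Add(Add(22, Mul(-1, 0)), 1034)) = Mul(Rational(-1, 3), Add(Add(22, 0), 1034)) = Mul(Rational(-1, 3), Add(22, 1034)) = Mul(Rational(-1, 3), 1056) = -352)
Add(Function('d')(31, -46), Mul(-1, v)) = Add(-3, Mul(-1, -352)) = Add(-3, 352) = 349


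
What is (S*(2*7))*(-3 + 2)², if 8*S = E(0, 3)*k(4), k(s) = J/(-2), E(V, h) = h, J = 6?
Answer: -63/4 ≈ -15.750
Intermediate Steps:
k(s) = -3 (k(s) = 6/(-2) = 6*(-½) = -3)
S = -9/8 (S = (3*(-3))/8 = (⅛)*(-9) = -9/8 ≈ -1.1250)
(S*(2*7))*(-3 + 2)² = (-9*7/4)*(-3 + 2)² = -9/8*14*(-1)² = -63/4*1 = -63/4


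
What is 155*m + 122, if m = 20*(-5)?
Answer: -15378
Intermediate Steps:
m = -100
155*m + 122 = 155*(-100) + 122 = -15500 + 122 = -15378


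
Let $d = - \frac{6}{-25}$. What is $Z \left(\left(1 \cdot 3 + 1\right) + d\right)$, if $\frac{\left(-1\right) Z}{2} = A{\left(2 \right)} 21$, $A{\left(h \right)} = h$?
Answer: $- \frac{8904}{25} \approx -356.16$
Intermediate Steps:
$d = \frac{6}{25}$ ($d = \left(-6\right) \left(- \frac{1}{25}\right) = \frac{6}{25} \approx 0.24$)
$Z = -84$ ($Z = - 2 \cdot 2 \cdot 21 = \left(-2\right) 42 = -84$)
$Z \left(\left(1 \cdot 3 + 1\right) + d\right) = - 84 \left(\left(1 \cdot 3 + 1\right) + \frac{6}{25}\right) = - 84 \left(\left(3 + 1\right) + \frac{6}{25}\right) = - 84 \left(4 + \frac{6}{25}\right) = \left(-84\right) \frac{106}{25} = - \frac{8904}{25}$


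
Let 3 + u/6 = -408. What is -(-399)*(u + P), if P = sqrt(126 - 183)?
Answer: -983934 + 399*I*sqrt(57) ≈ -9.8393e+5 + 3012.4*I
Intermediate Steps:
u = -2466 (u = -18 + 6*(-408) = -18 - 2448 = -2466)
P = I*sqrt(57) (P = sqrt(-57) = I*sqrt(57) ≈ 7.5498*I)
-(-399)*(u + P) = -(-399)*(-2466 + I*sqrt(57)) = -(983934 - 399*I*sqrt(57)) = -983934 + 399*I*sqrt(57)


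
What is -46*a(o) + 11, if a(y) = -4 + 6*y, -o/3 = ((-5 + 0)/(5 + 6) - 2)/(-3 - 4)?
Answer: 37371/77 ≈ 485.34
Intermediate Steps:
o = -81/77 (o = -3*((-5 + 0)/(5 + 6) - 2)/(-3 - 4) = -3*(-5/11 - 2)/(-7) = -3*(-5*1/11 - 2)*(-1)/7 = -3*(-5/11 - 2)*(-1)/7 = -(-81)*(-1)/(11*7) = -3*27/77 = -81/77 ≈ -1.0519)
-46*a(o) + 11 = -46*(-4 + 6*(-81/77)) + 11 = -46*(-4 - 486/77) + 11 = -46*(-794/77) + 11 = 36524/77 + 11 = 37371/77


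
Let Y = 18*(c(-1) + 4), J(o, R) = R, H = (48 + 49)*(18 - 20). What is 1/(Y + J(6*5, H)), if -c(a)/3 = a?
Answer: -1/68 ≈ -0.014706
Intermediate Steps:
c(a) = -3*a
H = -194 (H = 97*(-2) = -194)
Y = 126 (Y = 18*(-3*(-1) + 4) = 18*(3 + 4) = 18*7 = 126)
1/(Y + J(6*5, H)) = 1/(126 - 194) = 1/(-68) = -1/68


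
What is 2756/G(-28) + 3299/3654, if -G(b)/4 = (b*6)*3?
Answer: 11059/4872 ≈ 2.2699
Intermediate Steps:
G(b) = -72*b (G(b) = -4*b*6*3 = -4*6*b*3 = -72*b)
2756/G(-28) + 3299/3654 = 2756/((-72*(-28))) + 3299/3654 = 2756/2016 + 3299*(1/3654) = 2756*(1/2016) + 3299/3654 = 689/504 + 3299/3654 = 11059/4872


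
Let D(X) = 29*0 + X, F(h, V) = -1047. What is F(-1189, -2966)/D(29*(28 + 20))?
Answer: -349/464 ≈ -0.75216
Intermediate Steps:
D(X) = X (D(X) = 0 + X = X)
F(-1189, -2966)/D(29*(28 + 20)) = -1047*1/(29*(28 + 20)) = -1047/(29*48) = -1047/1392 = -1047*1/1392 = -349/464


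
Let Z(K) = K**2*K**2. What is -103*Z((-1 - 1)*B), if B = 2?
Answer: -26368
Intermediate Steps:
Z(K) = K**4
-103*Z((-1 - 1)*B) = -103*16*(-1 - 1)**4 = -103*(-2*2)**4 = -103*(-4)**4 = -103*256 = -26368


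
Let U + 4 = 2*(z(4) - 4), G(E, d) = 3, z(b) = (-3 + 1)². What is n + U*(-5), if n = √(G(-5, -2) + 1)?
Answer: 22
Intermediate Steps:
z(b) = 4 (z(b) = (-2)² = 4)
U = -4 (U = -4 + 2*(4 - 4) = -4 + 2*0 = -4 + 0 = -4)
n = 2 (n = √(3 + 1) = √4 = 2)
n + U*(-5) = 2 - 4*(-5) = 2 + 20 = 22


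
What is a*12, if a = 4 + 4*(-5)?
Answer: -192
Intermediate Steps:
a = -16 (a = 4 - 20 = -16)
a*12 = -16*12 = -192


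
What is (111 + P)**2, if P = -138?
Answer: 729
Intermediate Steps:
(111 + P)**2 = (111 - 138)**2 = (-27)**2 = 729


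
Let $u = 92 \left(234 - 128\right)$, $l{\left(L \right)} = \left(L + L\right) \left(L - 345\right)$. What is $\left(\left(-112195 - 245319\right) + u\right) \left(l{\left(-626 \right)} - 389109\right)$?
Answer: $-287454157246$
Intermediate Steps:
$l{\left(L \right)} = 2 L \left(-345 + L\right)$
$u = 9752$ ($u = 92 \cdot 106 = 9752$)
$\left(\left(-112195 - 245319\right) + u\right) \left(l{\left(-626 \right)} - 389109\right) = \left(\left(-112195 - 245319\right) + 9752\right) \left(2 \left(-626\right) \left(-345 - 626\right) - 389109\right) = \left(-357514 + 9752\right) \left(2 \left(-626\right) \left(-971\right) - 389109\right) = - 347762 \left(1215692 - 389109\right) = \left(-347762\right) 826583 = -287454157246$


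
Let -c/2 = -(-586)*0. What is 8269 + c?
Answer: 8269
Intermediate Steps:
c = 0 (c = -(-2)*(-586*0) = -(-2)*0 = -2*0 = 0)
8269 + c = 8269 + 0 = 8269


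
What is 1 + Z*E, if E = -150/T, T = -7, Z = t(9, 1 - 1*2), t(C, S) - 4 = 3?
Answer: 151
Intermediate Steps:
t(C, S) = 7 (t(C, S) = 4 + 3 = 7)
Z = 7
E = 150/7 (E = -150/(-7) = -150*(-1/7) = 150/7 ≈ 21.429)
1 + Z*E = 1 + 7*(150/7) = 1 + 150 = 151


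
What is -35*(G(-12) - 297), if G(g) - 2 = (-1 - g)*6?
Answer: 8015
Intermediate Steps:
G(g) = -4 - 6*g (G(g) = 2 + (-1 - g)*6 = 2 + (-6 - 6*g) = -4 - 6*g)
-35*(G(-12) - 297) = -35*((-4 - 6*(-12)) - 297) = -35*((-4 + 72) - 297) = -35*(68 - 297) = -35*(-229) = 8015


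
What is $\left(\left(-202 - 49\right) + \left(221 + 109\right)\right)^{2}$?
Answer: $6241$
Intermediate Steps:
$\left(\left(-202 - 49\right) + \left(221 + 109\right)\right)^{2} = \left(-251 + 330\right)^{2} = 79^{2} = 6241$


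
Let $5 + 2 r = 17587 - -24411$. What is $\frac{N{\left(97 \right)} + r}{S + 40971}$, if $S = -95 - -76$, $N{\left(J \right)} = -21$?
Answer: $\frac{41951}{81904} \approx 0.5122$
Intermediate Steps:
$S = -19$ ($S = -95 + 76 = -19$)
$r = \frac{41993}{2}$ ($r = - \frac{5}{2} + \frac{17587 - -24411}{2} = - \frac{5}{2} + \frac{17587 + 24411}{2} = - \frac{5}{2} + \frac{1}{2} \cdot 41998 = - \frac{5}{2} + 20999 = \frac{41993}{2} \approx 20997.0$)
$\frac{N{\left(97 \right)} + r}{S + 40971} = \frac{-21 + \frac{41993}{2}}{-19 + 40971} = \frac{41951}{2 \cdot 40952} = \frac{41951}{2} \cdot \frac{1}{40952} = \frac{41951}{81904}$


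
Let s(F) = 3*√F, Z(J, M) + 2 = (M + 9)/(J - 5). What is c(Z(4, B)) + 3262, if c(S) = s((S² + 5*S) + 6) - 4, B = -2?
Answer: 3258 + 3*√42 ≈ 3277.4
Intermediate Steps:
Z(J, M) = -2 + (9 + M)/(-5 + J) (Z(J, M) = -2 + (M + 9)/(J - 5) = -2 + (9 + M)/(-5 + J))
c(S) = -4 + 3*√(6 + S² + 5*S) (c(S) = 3*√((S² + 5*S) + 6) - 4 = 3*√(6 + S² + 5*S) - 4 = -4 + 3*√(6 + S² + 5*S))
c(Z(4, B)) + 3262 = (-4 + 3*√(6 + ((19 - 2 - 2*4)/(-5 + 4))² + 5*((19 - 2 - 2*4)/(-5 + 4)))) + 3262 = (-4 + 3*√(6 + ((19 - 2 - 8)/(-1))² + 5*((19 - 2 - 8)/(-1)))) + 3262 = (-4 + 3*√(6 + (-1*9)² + 5*(-1*9))) + 3262 = (-4 + 3*√(6 + (-9)² + 5*(-9))) + 3262 = (-4 + 3*√(6 + 81 - 45)) + 3262 = (-4 + 3*√42) + 3262 = 3258 + 3*√42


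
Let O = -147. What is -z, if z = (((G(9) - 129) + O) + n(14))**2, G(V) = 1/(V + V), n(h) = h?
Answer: -22231225/324 ≈ -68615.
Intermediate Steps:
G(V) = 1/(2*V)
z = 22231225/324 (z = ((((1/2)/9 - 129) - 147) + 14)**2 = ((((1/2)*(1/9) - 129) - 147) + 14)**2 = (((1/18 - 129) - 147) + 14)**2 = ((-2321/18 - 147) + 14)**2 = (-4967/18 + 14)**2 = (-4715/18)**2 = 22231225/324 ≈ 68615.)
-z = -1*22231225/324 = -22231225/324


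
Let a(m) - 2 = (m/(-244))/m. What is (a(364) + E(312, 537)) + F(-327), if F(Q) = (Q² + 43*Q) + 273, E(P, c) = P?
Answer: 22803019/244 ≈ 93455.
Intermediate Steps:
F(Q) = 273 + Q² + 43*Q
a(m) = 487/244 (a(m) = 2 + (m/(-244))/m = 2 + (m*(-1/244))/m = 2 + (-m/244)/m = 2 - 1/244 = 487/244)
(a(364) + E(312, 537)) + F(-327) = (487/244 + 312) + (273 + (-327)² + 43*(-327)) = 76615/244 + (273 + 106929 - 14061) = 76615/244 + 93141 = 22803019/244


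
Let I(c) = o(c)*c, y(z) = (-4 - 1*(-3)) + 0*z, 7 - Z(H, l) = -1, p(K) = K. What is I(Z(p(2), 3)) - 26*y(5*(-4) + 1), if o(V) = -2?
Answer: 10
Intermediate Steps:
Z(H, l) = 8 (Z(H, l) = 7 - 1*(-1) = 7 + 1 = 8)
y(z) = -1 (y(z) = (-4 + 3) + 0 = -1 + 0 = -1)
I(c) = -2*c
I(Z(p(2), 3)) - 26*y(5*(-4) + 1) = -2*8 - 26*(-1) = -16 + 26 = 10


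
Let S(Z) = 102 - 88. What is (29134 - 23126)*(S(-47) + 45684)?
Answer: 274553584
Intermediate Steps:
S(Z) = 14
(29134 - 23126)*(S(-47) + 45684) = (29134 - 23126)*(14 + 45684) = 6008*45698 = 274553584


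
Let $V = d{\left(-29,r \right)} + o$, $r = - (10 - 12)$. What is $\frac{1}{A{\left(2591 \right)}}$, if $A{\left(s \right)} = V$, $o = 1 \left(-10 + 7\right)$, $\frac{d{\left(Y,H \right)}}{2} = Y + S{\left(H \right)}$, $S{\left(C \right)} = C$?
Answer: $- \frac{1}{57} \approx -0.017544$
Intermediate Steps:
$r = 2$ ($r = \left(-1\right) \left(-2\right) = 2$)
$d{\left(Y,H \right)} = 2 H + 2 Y$ ($d{\left(Y,H \right)} = 2 \left(Y + H\right) = 2 \left(H + Y\right) = 2 H + 2 Y$)
$o = -3$ ($o = 1 \left(-3\right) = -3$)
$V = -57$ ($V = \left(2 \cdot 2 + 2 \left(-29\right)\right) - 3 = \left(4 - 58\right) - 3 = -54 - 3 = -57$)
$A{\left(s \right)} = -57$
$\frac{1}{A{\left(2591 \right)}} = \frac{1}{-57} = - \frac{1}{57}$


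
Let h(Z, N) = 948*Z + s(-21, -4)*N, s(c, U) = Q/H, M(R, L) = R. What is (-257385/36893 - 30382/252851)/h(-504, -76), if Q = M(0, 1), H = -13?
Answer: 9457276823/636721450701408 ≈ 1.4853e-5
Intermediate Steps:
Q = 0
s(c, U) = 0 (s(c, U) = 0/(-13) = 0*(-1/13) = 0)
h(Z, N) = 948*Z (h(Z, N) = 948*Z + 0*N = 948*Z + 0 = 948*Z)
(-257385/36893 - 30382/252851)/h(-504, -76) = (-257385/36893 - 30382/252851)/((948*(-504))) = (-257385*1/36893 - 30382*1/252851)/(-477792) = (-257385/36893 - 30382/252851)*(-1/477792) = -66200937761/9328431943*(-1/477792) = 9457276823/636721450701408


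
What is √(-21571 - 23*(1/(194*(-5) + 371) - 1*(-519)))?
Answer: 3*I*√1335854459/599 ≈ 183.05*I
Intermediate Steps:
√(-21571 - 23*(1/(194*(-5) + 371) - 1*(-519))) = √(-21571 - 23*(1/(-970 + 371) + 519)) = √(-21571 - 23*(1/(-599) + 519)) = √(-21571 - 23*(-1/599 + 519)) = √(-21571 - 23*310880/599) = √(-21571 - 7150240/599) = √(-20071269/599) = 3*I*√1335854459/599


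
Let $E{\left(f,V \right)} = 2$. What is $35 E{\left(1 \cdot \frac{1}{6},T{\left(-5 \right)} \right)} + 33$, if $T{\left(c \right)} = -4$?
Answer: $103$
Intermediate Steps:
$35 E{\left(1 \cdot \frac{1}{6},T{\left(-5 \right)} \right)} + 33 = 35 \cdot 2 + 33 = 70 + 33 = 103$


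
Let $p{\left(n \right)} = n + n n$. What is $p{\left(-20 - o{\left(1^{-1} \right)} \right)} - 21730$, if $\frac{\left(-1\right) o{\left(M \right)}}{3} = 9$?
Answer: $-21674$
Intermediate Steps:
$o{\left(M \right)} = -27$ ($o{\left(M \right)} = \left(-3\right) 9 = -27$)
$p{\left(n \right)} = n + n^{2}$
$p{\left(-20 - o{\left(1^{-1} \right)} \right)} - 21730 = \left(-20 - -27\right) \left(1 - -7\right) - 21730 = \left(-20 + 27\right) \left(1 + \left(-20 + 27\right)\right) - 21730 = 7 \left(1 + 7\right) - 21730 = 7 \cdot 8 - 21730 = 56 - 21730 = -21674$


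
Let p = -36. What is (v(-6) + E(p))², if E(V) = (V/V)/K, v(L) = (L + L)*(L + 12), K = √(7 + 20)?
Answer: (-648 + √3)²/81 ≈ 5156.3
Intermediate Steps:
K = 3*√3 (K = √27 = 3*√3 ≈ 5.1962)
v(L) = 2*L*(12 + L) (v(L) = (2*L)*(12 + L) = 2*L*(12 + L))
E(V) = √3/9 (E(V) = (V/V)/((3*√3)) = 1*(√3/9) = √3/9)
(v(-6) + E(p))² = (2*(-6)*(12 - 6) + √3/9)² = (2*(-6)*6 + √3/9)² = (-72 + √3/9)²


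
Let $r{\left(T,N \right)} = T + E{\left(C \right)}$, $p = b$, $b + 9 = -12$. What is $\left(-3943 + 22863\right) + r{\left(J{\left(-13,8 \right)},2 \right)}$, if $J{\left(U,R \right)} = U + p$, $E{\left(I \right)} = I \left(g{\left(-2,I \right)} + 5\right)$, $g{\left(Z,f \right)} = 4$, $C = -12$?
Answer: $18778$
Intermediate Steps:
$b = -21$ ($b = -9 - 12 = -21$)
$E{\left(I \right)} = 9 I$ ($E{\left(I \right)} = I \left(4 + 5\right) = I 9 = 9 I$)
$p = -21$
$J{\left(U,R \right)} = -21 + U$ ($J{\left(U,R \right)} = U - 21 = -21 + U$)
$r{\left(T,N \right)} = -108 + T$ ($r{\left(T,N \right)} = T + 9 \left(-12\right) = T - 108 = -108 + T$)
$\left(-3943 + 22863\right) + r{\left(J{\left(-13,8 \right)},2 \right)} = \left(-3943 + 22863\right) - 142 = 18920 - 142 = 18778$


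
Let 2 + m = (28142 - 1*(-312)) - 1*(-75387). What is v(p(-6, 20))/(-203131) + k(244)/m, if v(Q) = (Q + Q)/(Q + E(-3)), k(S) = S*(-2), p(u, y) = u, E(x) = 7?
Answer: -97881860/21092919909 ≈ -0.0046405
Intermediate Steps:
k(S) = -2*S
m = 103839 (m = -2 + ((28142 - 1*(-312)) - 1*(-75387)) = -2 + ((28142 + 312) + 75387) = -2 + (28454 + 75387) = -2 + 103841 = 103839)
v(Q) = 2*Q/(7 + Q) (v(Q) = (Q + Q)/(Q + 7) = (2*Q)/(7 + Q) = 2*Q/(7 + Q))
v(p(-6, 20))/(-203131) + k(244)/m = (2*(-6)/(7 - 6))/(-203131) - 2*244/103839 = (2*(-6)/1)*(-1/203131) - 488*1/103839 = (2*(-6)*1)*(-1/203131) - 488/103839 = -12*(-1/203131) - 488/103839 = 12/203131 - 488/103839 = -97881860/21092919909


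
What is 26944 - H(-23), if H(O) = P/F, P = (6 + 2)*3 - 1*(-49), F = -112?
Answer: 3017801/112 ≈ 26945.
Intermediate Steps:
P = 73 (P = 8*3 + 49 = 24 + 49 = 73)
H(O) = -73/112 (H(O) = 73/(-112) = 73*(-1/112) = -73/112)
26944 - H(-23) = 26944 - 1*(-73/112) = 26944 + 73/112 = 3017801/112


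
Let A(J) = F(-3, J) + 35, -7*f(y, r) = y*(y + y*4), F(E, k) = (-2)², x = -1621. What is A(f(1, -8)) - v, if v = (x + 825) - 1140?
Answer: 1975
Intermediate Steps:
F(E, k) = 4
v = -1936 (v = (-1621 + 825) - 1140 = -796 - 1140 = -1936)
f(y, r) = -5*y²/7 (f(y, r) = -y*(y + y*4)/7 = -y*(y + 4*y)/7 = -y*5*y/7 = -5*y²/7)
A(J) = 39 (A(J) = 4 + 35 = 39)
A(f(1, -8)) - v = 39 - 1*(-1936) = 39 + 1936 = 1975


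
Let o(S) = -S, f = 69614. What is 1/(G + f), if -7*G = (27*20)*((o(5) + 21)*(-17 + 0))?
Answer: 7/634178 ≈ 1.1038e-5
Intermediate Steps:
G = 146880/7 (G = -27*20*(-1*5 + 21)*(-17 + 0)/7 = -540*(-5 + 21)*(-17)/7 = -540*16*(-17)/7 = -540*(-272)/7 = -⅐*(-146880) = 146880/7 ≈ 20983.)
1/(G + f) = 1/(146880/7 + 69614) = 1/(634178/7) = 7/634178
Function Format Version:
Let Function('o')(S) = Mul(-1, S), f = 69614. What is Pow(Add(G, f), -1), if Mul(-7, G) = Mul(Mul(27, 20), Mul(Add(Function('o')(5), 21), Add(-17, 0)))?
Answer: Rational(7, 634178) ≈ 1.1038e-5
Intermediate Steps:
G = Rational(146880, 7) (G = Mul(Rational(-1, 7), Mul(Mul(27, 20), Mul(Add(Mul(-1, 5), 21), Add(-17, 0)))) = Mul(Rational(-1, 7), Mul(540, Mul(Add(-5, 21), -17))) = Mul(Rational(-1, 7), Mul(540, Mul(16, -17))) = Mul(Rational(-1, 7), Mul(540, -272)) = Mul(Rational(-1, 7), -146880) = Rational(146880, 7) ≈ 20983.)
Pow(Add(G, f), -1) = Pow(Add(Rational(146880, 7), 69614), -1) = Pow(Rational(634178, 7), -1) = Rational(7, 634178)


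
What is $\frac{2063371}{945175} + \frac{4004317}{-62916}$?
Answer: $- \frac{522137324377}{8495232900} \approx -61.462$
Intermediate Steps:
$\frac{2063371}{945175} + \frac{4004317}{-62916} = 2063371 \cdot \frac{1}{945175} + 4004317 \left(- \frac{1}{62916}\right) = \frac{2063371}{945175} - \frac{4004317}{62916} = - \frac{522137324377}{8495232900}$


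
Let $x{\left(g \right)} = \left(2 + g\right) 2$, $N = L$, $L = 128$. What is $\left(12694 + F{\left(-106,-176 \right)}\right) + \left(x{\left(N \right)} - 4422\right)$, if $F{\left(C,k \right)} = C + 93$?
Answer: $8519$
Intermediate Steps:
$N = 128$
$F{\left(C,k \right)} = 93 + C$
$x{\left(g \right)} = 4 + 2 g$
$\left(12694 + F{\left(-106,-176 \right)}\right) + \left(x{\left(N \right)} - 4422\right) = \left(12694 + \left(93 - 106\right)\right) + \left(\left(4 + 2 \cdot 128\right) - 4422\right) = \left(12694 - 13\right) + \left(\left(4 + 256\right) - 4422\right) = 12681 + \left(260 - 4422\right) = 12681 - 4162 = 8519$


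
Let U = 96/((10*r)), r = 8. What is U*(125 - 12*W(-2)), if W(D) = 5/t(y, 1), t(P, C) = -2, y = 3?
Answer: 186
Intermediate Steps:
W(D) = -5/2 (W(D) = 5/(-2) = 5*(-½) = -5/2)
U = 6/5 (U = 96/((10*8)) = 96/80 = 96*(1/80) = 6/5 ≈ 1.2000)
U*(125 - 12*W(-2)) = 6*(125 - 12*(-5/2))/5 = 6*(125 + 30)/5 = (6/5)*155 = 186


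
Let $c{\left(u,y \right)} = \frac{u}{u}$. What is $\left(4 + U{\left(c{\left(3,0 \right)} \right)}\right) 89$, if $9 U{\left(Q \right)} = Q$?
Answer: $\frac{3293}{9} \approx 365.89$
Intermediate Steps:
$c{\left(u,y \right)} = 1$
$U{\left(Q \right)} = \frac{Q}{9}$
$\left(4 + U{\left(c{\left(3,0 \right)} \right)}\right) 89 = \left(4 + \frac{1}{9} \cdot 1\right) 89 = \left(4 + \frac{1}{9}\right) 89 = \frac{37}{9} \cdot 89 = \frac{3293}{9}$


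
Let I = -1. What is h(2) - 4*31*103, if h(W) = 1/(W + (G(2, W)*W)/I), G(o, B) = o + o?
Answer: -76633/6 ≈ -12772.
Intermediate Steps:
G(o, B) = 2*o
h(W) = -1/(3*W) (h(W) = 1/(W + ((2*2)*W)/(-1)) = 1/(W + (4*W)*(-1)) = 1/(W - 4*W) = 1/(-3*W) = -1/(3*W))
h(2) - 4*31*103 = -⅓/2 - 4*31*103 = -⅓*½ - 124*103 = -⅙ - 12772 = -76633/6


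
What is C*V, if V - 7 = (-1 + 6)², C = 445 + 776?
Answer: 39072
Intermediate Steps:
C = 1221
V = 32 (V = 7 + (-1 + 6)² = 7 + 5² = 7 + 25 = 32)
C*V = 1221*32 = 39072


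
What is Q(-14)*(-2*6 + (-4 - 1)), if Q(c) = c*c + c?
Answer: -3094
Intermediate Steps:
Q(c) = c + c² (Q(c) = c² + c = c + c²)
Q(-14)*(-2*6 + (-4 - 1)) = (-14*(1 - 14))*(-2*6 + (-4 - 1)) = (-14*(-13))*(-12 - 5) = 182*(-17) = -3094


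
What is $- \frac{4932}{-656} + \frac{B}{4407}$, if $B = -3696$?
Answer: $\frac{1609229}{240916} \approx 6.6796$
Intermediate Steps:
$- \frac{4932}{-656} + \frac{B}{4407} = - \frac{4932}{-656} - \frac{3696}{4407} = \left(-4932\right) \left(- \frac{1}{656}\right) - \frac{1232}{1469} = \frac{1233}{164} - \frac{1232}{1469} = \frac{1609229}{240916}$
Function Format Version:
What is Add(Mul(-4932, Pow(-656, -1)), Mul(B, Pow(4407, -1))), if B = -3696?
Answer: Rational(1609229, 240916) ≈ 6.6796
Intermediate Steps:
Add(Mul(-4932, Pow(-656, -1)), Mul(B, Pow(4407, -1))) = Add(Mul(-4932, Pow(-656, -1)), Mul(-3696, Pow(4407, -1))) = Add(Mul(-4932, Rational(-1, 656)), Mul(-3696, Rational(1, 4407))) = Add(Rational(1233, 164), Rational(-1232, 1469)) = Rational(1609229, 240916)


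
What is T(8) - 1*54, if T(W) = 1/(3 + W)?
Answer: -593/11 ≈ -53.909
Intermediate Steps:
T(8) - 1*54 = 1/(3 + 8) - 1*54 = 1/11 - 54 = -593/11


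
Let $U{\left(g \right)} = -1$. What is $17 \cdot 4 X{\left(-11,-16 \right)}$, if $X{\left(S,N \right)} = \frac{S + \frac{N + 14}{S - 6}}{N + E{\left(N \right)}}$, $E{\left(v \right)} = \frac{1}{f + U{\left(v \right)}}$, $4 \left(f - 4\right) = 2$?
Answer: $\frac{518}{11} \approx 47.091$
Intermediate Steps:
$f = \frac{9}{2}$ ($f = 4 + \frac{1}{4} \cdot 2 = 4 + \frac{1}{2} = \frac{9}{2} \approx 4.5$)
$E{\left(v \right)} = \frac{2}{7}$ ($E{\left(v \right)} = \frac{1}{\frac{9}{2} - 1} = \frac{1}{\frac{7}{2}} = \frac{2}{7}$)
$X{\left(S,N \right)} = \frac{S + \frac{14 + N}{-6 + S}}{\frac{2}{7} + N}$ ($X{\left(S,N \right)} = \frac{S + \frac{N + 14}{S - 6}}{N + \frac{2}{7}} = \frac{S + \frac{14 + N}{-6 + S}}{\frac{2}{7} + N}$)
$17 \cdot 4 X{\left(-11,-16 \right)} = 17 \cdot 4 \frac{7 \left(14 - 16 + \left(-11\right)^{2} - -66\right)}{-12 - -672 + 2 \left(-11\right) + 7 \left(-16\right) \left(-11\right)} = 68 \frac{7 \left(14 - 16 + 121 + 66\right)}{-12 + 672 - 22 + 1232} = 68 \cdot 7 \cdot \frac{1}{1870} \cdot 185 = 68 \cdot \frac{259}{374} = \frac{518}{11}$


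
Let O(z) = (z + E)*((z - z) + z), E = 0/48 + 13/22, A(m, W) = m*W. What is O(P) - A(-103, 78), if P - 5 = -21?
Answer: 91086/11 ≈ 8280.5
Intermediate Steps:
P = -16 (P = 5 - 21 = -16)
A(m, W) = W*m
E = 13/22 (E = 0*(1/48) + 13*(1/22) = 0 + 13/22 = 13/22 ≈ 0.59091)
O(z) = z*(13/22 + z) (O(z) = (z + 13/22)*((z - z) + z) = (13/22 + z)*(0 + z) = (13/22 + z)*z = z*(13/22 + z))
O(P) - A(-103, 78) = (1/22)*(-16)*(13 + 22*(-16)) - 78*(-103) = (1/22)*(-16)*(13 - 352) - 1*(-8034) = (1/22)*(-16)*(-339) + 8034 = 2712/11 + 8034 = 91086/11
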